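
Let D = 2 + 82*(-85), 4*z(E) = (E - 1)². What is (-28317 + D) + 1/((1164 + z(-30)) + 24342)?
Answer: -3633825721/102985 ≈ -35285.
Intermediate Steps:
z(E) = (-1 + E)²/4 (z(E) = (E - 1)²/4 = (-1 + E)²/4)
D = -6968 (D = 2 - 6970 = -6968)
(-28317 + D) + 1/((1164 + z(-30)) + 24342) = (-28317 - 6968) + 1/((1164 + (-1 - 30)²/4) + 24342) = -35285 + 1/((1164 + (¼)*(-31)²) + 24342) = -35285 + 1/((1164 + (¼)*961) + 24342) = -35285 + 1/((1164 + 961/4) + 24342) = -35285 + 1/(5617/4 + 24342) = -35285 + 1/(102985/4) = -35285 + 4/102985 = -3633825721/102985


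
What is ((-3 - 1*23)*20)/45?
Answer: -104/9 ≈ -11.556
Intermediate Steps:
((-3 - 1*23)*20)/45 = ((-3 - 23)*20)*(1/45) = -26*20*(1/45) = -520*1/45 = -104/9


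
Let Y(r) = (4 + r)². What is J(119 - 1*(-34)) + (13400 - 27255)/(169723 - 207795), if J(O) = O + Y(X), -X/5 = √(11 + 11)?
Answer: 27387623/38072 - 40*√22 ≈ 531.75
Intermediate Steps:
X = -5*√22 (X = -5*√(11 + 11) = -5*√22 ≈ -23.452)
J(O) = O + (4 - 5*√22)²
J(119 - 1*(-34)) + (13400 - 27255)/(169723 - 207795) = (566 + (119 - 1*(-34)) - 40*√22) + (13400 - 27255)/(169723 - 207795) = (566 + (119 + 34) - 40*√22) - 13855/(-38072) = (566 + 153 - 40*√22) - 13855*(-1/38072) = (719 - 40*√22) + 13855/38072 = 27387623/38072 - 40*√22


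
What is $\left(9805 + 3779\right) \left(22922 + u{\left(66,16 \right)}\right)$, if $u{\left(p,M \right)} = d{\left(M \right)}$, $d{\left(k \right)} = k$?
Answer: $311589792$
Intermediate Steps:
$u{\left(p,M \right)} = M$
$\left(9805 + 3779\right) \left(22922 + u{\left(66,16 \right)}\right) = \left(9805 + 3779\right) \left(22922 + 16\right) = 13584 \cdot 22938 = 311589792$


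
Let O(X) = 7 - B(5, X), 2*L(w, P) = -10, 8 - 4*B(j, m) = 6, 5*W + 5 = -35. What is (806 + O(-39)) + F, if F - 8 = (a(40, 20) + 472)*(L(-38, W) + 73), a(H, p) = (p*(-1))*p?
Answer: 11433/2 ≈ 5716.5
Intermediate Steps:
W = -8 (W = -1 + (⅕)*(-35) = -1 - 7 = -8)
B(j, m) = ½ (B(j, m) = 2 - ¼*6 = 2 - 3/2 = ½)
L(w, P) = -5 (L(w, P) = (½)*(-10) = -5)
a(H, p) = -p² (a(H, p) = (-p)*p = -p²)
F = 4904 (F = 8 + (-1*20² + 472)*(-5 + 73) = 8 + (-1*400 + 472)*68 = 8 + (-400 + 472)*68 = 8 + 72*68 = 8 + 4896 = 4904)
O(X) = 13/2 (O(X) = 7 - 1*½ = 7 - ½ = 13/2)
(806 + O(-39)) + F = (806 + 13/2) + 4904 = 1625/2 + 4904 = 11433/2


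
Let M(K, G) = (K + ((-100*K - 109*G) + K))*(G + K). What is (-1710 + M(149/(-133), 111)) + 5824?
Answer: -3318600052/2527 ≈ -1.3133e+6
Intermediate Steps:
M(K, G) = (G + K)*(-109*G - 98*K) (M(K, G) = (K + ((-109*G - 100*K) + K))*(G + K) = (K + (-109*G - 99*K))*(G + K) = (-109*G - 98*K)*(G + K) = (G + K)*(-109*G - 98*K))
(-1710 + M(149/(-133), 111)) + 5824 = (-1710 + (-109*111² - 98*(149/(-133))² - 207*111*149/(-133))) + 5824 = (-1710 + (-109*12321 - 98*(149*(-1/133))² - 207*111*149*(-1/133))) + 5824 = (-1710 + (-1342989 - 98*(-149/133)² - 207*111*(-149/133))) + 5824 = (-1710 + (-1342989 - 98*22201/17689 + 3423573/133)) + 5824 = (-1710 + (-1342989 - 44402/361 + 3423573/133)) + 5824 = (-1710 - 3328996130/2527) + 5824 = -3333317300/2527 + 5824 = -3318600052/2527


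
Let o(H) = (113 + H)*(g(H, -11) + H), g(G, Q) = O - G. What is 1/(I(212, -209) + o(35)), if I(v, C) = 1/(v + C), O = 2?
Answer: 3/889 ≈ 0.0033746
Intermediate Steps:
g(G, Q) = 2 - G
I(v, C) = 1/(C + v)
o(H) = 226 + 2*H (o(H) = (113 + H)*((2 - H) + H) = (113 + H)*2 = 226 + 2*H)
1/(I(212, -209) + o(35)) = 1/(1/(-209 + 212) + (226 + 2*35)) = 1/(1/3 + (226 + 70)) = 1/(1/3 + 296) = 1/(889/3) = 3/889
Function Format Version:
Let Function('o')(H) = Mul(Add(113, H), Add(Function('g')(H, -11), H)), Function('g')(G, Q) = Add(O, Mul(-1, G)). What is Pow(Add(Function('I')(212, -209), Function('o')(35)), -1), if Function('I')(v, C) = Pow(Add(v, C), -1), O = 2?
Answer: Rational(3, 889) ≈ 0.0033746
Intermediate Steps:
Function('g')(G, Q) = Add(2, Mul(-1, G))
Function('I')(v, C) = Pow(Add(C, v), -1)
Function('o')(H) = Add(226, Mul(2, H)) (Function('o')(H) = Mul(Add(113, H), Add(Add(2, Mul(-1, H)), H)) = Mul(Add(113, H), 2) = Add(226, Mul(2, H)))
Pow(Add(Function('I')(212, -209), Function('o')(35)), -1) = Pow(Add(Pow(Add(-209, 212), -1), Add(226, Mul(2, 35))), -1) = Pow(Add(Pow(3, -1), Add(226, 70)), -1) = Pow(Add(Rational(1, 3), 296), -1) = Pow(Rational(889, 3), -1) = Rational(3, 889)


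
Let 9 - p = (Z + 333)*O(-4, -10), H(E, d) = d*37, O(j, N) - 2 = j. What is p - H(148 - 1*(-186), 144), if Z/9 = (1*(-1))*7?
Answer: -4779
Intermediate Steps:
O(j, N) = 2 + j
Z = -63 (Z = 9*((1*(-1))*7) = 9*(-1*7) = 9*(-7) = -63)
H(E, d) = 37*d
p = 549 (p = 9 - (-63 + 333)*(2 - 4) = 9 - 270*(-2) = 9 - 1*(-540) = 9 + 540 = 549)
p - H(148 - 1*(-186), 144) = 549 - 37*144 = 549 - 1*5328 = 549 - 5328 = -4779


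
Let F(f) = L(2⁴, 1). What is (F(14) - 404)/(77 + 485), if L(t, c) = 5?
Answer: -399/562 ≈ -0.70996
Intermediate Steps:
F(f) = 5
(F(14) - 404)/(77 + 485) = (5 - 404)/(77 + 485) = -399/562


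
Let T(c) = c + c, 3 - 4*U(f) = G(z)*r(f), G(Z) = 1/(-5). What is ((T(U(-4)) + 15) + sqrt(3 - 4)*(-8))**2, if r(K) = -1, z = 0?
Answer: 5124/25 - 1312*I/5 ≈ 204.96 - 262.4*I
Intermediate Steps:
G(Z) = -1/5
U(f) = 7/10 (U(f) = 3/4 - (-1)*(-1)/20 = 3/4 - 1/4*1/5 = 3/4 - 1/20 = 7/10)
T(c) = 2*c
((T(U(-4)) + 15) + sqrt(3 - 4)*(-8))**2 = ((2*(7/10) + 15) + sqrt(3 - 4)*(-8))**2 = ((7/5 + 15) + sqrt(-1)*(-8))**2 = (82/5 + I*(-8))**2 = (82/5 - 8*I)**2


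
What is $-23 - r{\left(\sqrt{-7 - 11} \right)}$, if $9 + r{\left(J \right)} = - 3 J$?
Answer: $-14 + 9 i \sqrt{2} \approx -14.0 + 12.728 i$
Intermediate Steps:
$r{\left(J \right)} = -9 - 3 J$
$-23 - r{\left(\sqrt{-7 - 11} \right)} = -23 - \left(-9 - 3 \sqrt{-7 - 11}\right) = -23 - \left(-9 - 3 \sqrt{-18}\right) = -23 - \left(-9 - 3 \cdot 3 i \sqrt{2}\right) = -23 - \left(-9 - 9 i \sqrt{2}\right) = -23 + \left(9 + 9 i \sqrt{2}\right) = -14 + 9 i \sqrt{2}$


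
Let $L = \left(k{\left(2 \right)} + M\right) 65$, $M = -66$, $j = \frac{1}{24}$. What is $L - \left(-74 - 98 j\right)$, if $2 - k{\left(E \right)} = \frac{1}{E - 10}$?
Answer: $- \frac{97771}{24} \approx -4073.8$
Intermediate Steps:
$j = \frac{1}{24} \approx 0.041667$
$k{\left(E \right)} = 2 - \frac{1}{-10 + E}$ ($k{\left(E \right)} = 2 - \frac{1}{E - 10} = 2 - \frac{1}{-10 + E}$)
$L = - \frac{33215}{8}$ ($L = \left(\frac{-21 + 2 \cdot 2}{-10 + 2} - 66\right) 65 = \left(\frac{-21 + 4}{-8} - 66\right) 65 = \left(\left(- \frac{1}{8}\right) \left(-17\right) - 66\right) 65 = \left(\frac{17}{8} - 66\right) 65 = \left(- \frac{511}{8}\right) 65 = - \frac{33215}{8} \approx -4151.9$)
$L - \left(-74 - 98 j\right) = - \frac{33215}{8} - \left(-74 - \frac{49}{12}\right) = - \frac{33215}{8} - - \frac{937}{12} = - \frac{33215}{8} + \frac{937}{12} = - \frac{97771}{24}$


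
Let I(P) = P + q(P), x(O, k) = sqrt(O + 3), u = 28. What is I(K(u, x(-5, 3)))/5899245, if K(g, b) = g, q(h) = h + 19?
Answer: 5/393283 ≈ 1.2713e-5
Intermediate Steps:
q(h) = 19 + h
x(O, k) = sqrt(3 + O)
I(P) = 19 + 2*P (I(P) = P + (19 + P) = 19 + 2*P)
I(K(u, x(-5, 3)))/5899245 = (19 + 2*28)/5899245 = (19 + 56)*(1/5899245) = 75*(1/5899245) = 5/393283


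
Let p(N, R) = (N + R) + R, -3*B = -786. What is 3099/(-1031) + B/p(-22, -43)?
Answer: -302407/55674 ≈ -5.4317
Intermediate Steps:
B = 262 (B = -⅓*(-786) = 262)
p(N, R) = N + 2*R
3099/(-1031) + B/p(-22, -43) = 3099/(-1031) + 262/(-22 + 2*(-43)) = 3099*(-1/1031) + 262/(-22 - 86) = -3099/1031 + 262/(-108) = -3099/1031 + 262*(-1/108) = -3099/1031 - 131/54 = -302407/55674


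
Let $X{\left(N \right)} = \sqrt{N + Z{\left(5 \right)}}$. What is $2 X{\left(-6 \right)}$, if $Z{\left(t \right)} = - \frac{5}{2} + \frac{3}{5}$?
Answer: $\frac{i \sqrt{790}}{5} \approx 5.6214 i$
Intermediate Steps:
$Z{\left(t \right)} = - \frac{19}{10}$ ($Z{\left(t \right)} = \left(-5\right) \frac{1}{2} + 3 \cdot \frac{1}{5} = - \frac{5}{2} + \frac{3}{5} = - \frac{19}{10}$)
$X{\left(N \right)} = \sqrt{- \frac{19}{10} + N}$ ($X{\left(N \right)} = \sqrt{N - \frac{19}{10}} = \sqrt{- \frac{19}{10} + N}$)
$2 X{\left(-6 \right)} = 2 \frac{\sqrt{-190 + 100 \left(-6\right)}}{10} = 2 \frac{\sqrt{-190 - 600}}{10} = 2 \frac{\sqrt{-790}}{10} = 2 \frac{i \sqrt{790}}{10} = \frac{i \sqrt{790}}{5}$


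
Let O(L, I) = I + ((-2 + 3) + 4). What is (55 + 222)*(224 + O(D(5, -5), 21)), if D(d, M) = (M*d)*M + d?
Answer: 69250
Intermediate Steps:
D(d, M) = d + d*M**2 (D(d, M) = d*M**2 + d = d + d*M**2)
O(L, I) = 5 + I (O(L, I) = I + (1 + 4) = I + 5 = 5 + I)
(55 + 222)*(224 + O(D(5, -5), 21)) = (55 + 222)*(224 + (5 + 21)) = 277*(224 + 26) = 277*250 = 69250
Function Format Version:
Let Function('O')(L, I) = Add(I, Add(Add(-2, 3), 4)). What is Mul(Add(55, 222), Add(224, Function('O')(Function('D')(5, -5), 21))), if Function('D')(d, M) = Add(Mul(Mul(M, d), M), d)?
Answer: 69250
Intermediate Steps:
Function('D')(d, M) = Add(d, Mul(d, Pow(M, 2))) (Function('D')(d, M) = Add(Mul(d, Pow(M, 2)), d) = Add(d, Mul(d, Pow(M, 2))))
Function('O')(L, I) = Add(5, I) (Function('O')(L, I) = Add(I, Add(1, 4)) = Add(I, 5) = Add(5, I))
Mul(Add(55, 222), Add(224, Function('O')(Function('D')(5, -5), 21))) = Mul(Add(55, 222), Add(224, Add(5, 21))) = Mul(277, Add(224, 26)) = Mul(277, 250) = 69250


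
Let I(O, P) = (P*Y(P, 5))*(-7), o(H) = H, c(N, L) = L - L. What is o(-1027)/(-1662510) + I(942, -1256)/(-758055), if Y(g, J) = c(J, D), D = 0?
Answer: 1027/1662510 ≈ 0.00061774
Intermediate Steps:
c(N, L) = 0
Y(g, J) = 0
I(O, P) = 0 (I(O, P) = (P*0)*(-7) = 0*(-7) = 0)
o(-1027)/(-1662510) + I(942, -1256)/(-758055) = -1027/(-1662510) + 0/(-758055) = -1027*(-1/1662510) + 0*(-1/758055) = 1027/1662510 + 0 = 1027/1662510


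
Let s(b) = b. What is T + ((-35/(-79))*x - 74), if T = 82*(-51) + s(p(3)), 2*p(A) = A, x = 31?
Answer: -670041/158 ≈ -4240.8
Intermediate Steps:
p(A) = A/2
T = -8361/2 (T = 82*(-51) + (½)*3 = -4182 + 3/2 = -8361/2 ≈ -4180.5)
T + ((-35/(-79))*x - 74) = -8361/2 + (-35/(-79)*31 - 74) = -8361/2 + (-35*(-1/79)*31 - 74) = -8361/2 + ((35/79)*31 - 74) = -8361/2 + (1085/79 - 74) = -8361/2 - 4761/79 = -670041/158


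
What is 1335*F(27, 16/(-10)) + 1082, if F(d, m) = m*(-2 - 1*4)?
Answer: 13898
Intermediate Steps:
F(d, m) = -6*m (F(d, m) = m*(-2 - 4) = m*(-6) = -6*m)
1335*F(27, 16/(-10)) + 1082 = 1335*(-96/(-10)) + 1082 = 1335*(-96*(-1)/10) + 1082 = 1335*(-6*(-8/5)) + 1082 = 1335*(48/5) + 1082 = 12816 + 1082 = 13898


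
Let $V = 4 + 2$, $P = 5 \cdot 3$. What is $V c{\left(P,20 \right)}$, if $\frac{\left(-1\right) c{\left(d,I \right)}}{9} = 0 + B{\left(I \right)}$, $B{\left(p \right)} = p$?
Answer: $-1080$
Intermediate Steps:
$P = 15$
$V = 6$
$c{\left(d,I \right)} = - 9 I$ ($c{\left(d,I \right)} = - 9 \left(0 + I\right) = - 9 I$)
$V c{\left(P,20 \right)} = 6 \left(\left(-9\right) 20\right) = 6 \left(-180\right) = -1080$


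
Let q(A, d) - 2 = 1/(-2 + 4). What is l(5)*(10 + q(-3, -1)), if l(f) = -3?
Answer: -75/2 ≈ -37.500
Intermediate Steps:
q(A, d) = 5/2 (q(A, d) = 2 + 1/(-2 + 4) = 2 + 1/2 = 5/2)
l(5)*(10 + q(-3, -1)) = -3*(10 + 5/2) = -3*25/2 = -75/2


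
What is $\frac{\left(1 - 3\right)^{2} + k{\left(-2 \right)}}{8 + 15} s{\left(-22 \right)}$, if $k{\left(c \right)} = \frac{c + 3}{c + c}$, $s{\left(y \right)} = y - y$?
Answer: $0$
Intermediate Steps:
$s{\left(y \right)} = 0$
$k{\left(c \right)} = \frac{3 + c}{2 c}$
$\frac{\left(1 - 3\right)^{2} + k{\left(-2 \right)}}{8 + 15} s{\left(-22 \right)} = \frac{\left(1 - 3\right)^{2} + \frac{3 - 2}{2 \left(-2\right)}}{8 + 15} \cdot 0 = \frac{\left(-2\right)^{2} + \frac{1}{2} \left(- \frac{1}{2}\right) 1}{23} \cdot 0 = \left(4 - \frac{1}{4}\right) \frac{1}{23} \cdot 0 = \frac{15}{4} \cdot \frac{1}{23} \cdot 0 = \frac{15}{92} \cdot 0 = 0$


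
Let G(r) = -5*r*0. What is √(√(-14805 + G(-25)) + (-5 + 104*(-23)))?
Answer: √(-2397 + 3*I*√1645) ≈ 1.2422 + 48.975*I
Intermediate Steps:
G(r) = 0
√(√(-14805 + G(-25)) + (-5 + 104*(-23))) = √(√(-14805 + 0) + (-5 + 104*(-23))) = √(√(-14805) + (-5 - 2392)) = √(3*I*√1645 - 2397) = √(-2397 + 3*I*√1645)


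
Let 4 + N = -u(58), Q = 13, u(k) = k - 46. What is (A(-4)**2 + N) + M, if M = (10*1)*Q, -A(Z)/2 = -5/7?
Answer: 5686/49 ≈ 116.04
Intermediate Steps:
u(k) = -46 + k
A(Z) = 10/7 (A(Z) = -(-10)/7 = -2*(-5/7) = 10/7)
M = 130 (M = (10*1)*13 = 10*13 = 130)
N = -16 (N = -4 - (-46 + 58) = -4 - 1*12 = -4 - 12 = -16)
(A(-4)**2 + N) + M = ((10/7)**2 - 16) + 130 = (100/49 - 16) + 130 = -684/49 + 130 = 5686/49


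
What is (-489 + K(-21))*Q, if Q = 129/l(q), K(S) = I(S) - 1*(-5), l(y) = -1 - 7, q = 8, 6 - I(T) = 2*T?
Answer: 14061/2 ≈ 7030.5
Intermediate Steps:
I(T) = 6 - 2*T
l(y) = -8
K(S) = 11 - 2*S (K(S) = (6 - 2*S) - 1*(-5) = (6 - 2*S) + 5 = 11 - 2*S)
Q = -129/8 (Q = 129/(-8) = 129*(-⅛) = -129/8 ≈ -16.125)
(-489 + K(-21))*Q = (-489 + (11 - 2*(-21)))*(-129/8) = (-489 + (11 + 42))*(-129/8) = (-489 + 53)*(-129/8) = -436*(-129/8) = 14061/2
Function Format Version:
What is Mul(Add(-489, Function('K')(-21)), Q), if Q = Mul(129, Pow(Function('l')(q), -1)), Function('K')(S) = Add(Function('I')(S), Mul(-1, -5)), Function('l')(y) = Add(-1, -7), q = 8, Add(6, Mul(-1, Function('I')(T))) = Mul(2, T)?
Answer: Rational(14061, 2) ≈ 7030.5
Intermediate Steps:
Function('I')(T) = Add(6, Mul(-2, T)) (Function('I')(T) = Add(6, Mul(-1, Mul(2, T))) = Add(6, Mul(-2, T)))
Function('l')(y) = -8
Function('K')(S) = Add(11, Mul(-2, S)) (Function('K')(S) = Add(Add(6, Mul(-2, S)), Mul(-1, -5)) = Add(Add(6, Mul(-2, S)), 5) = Add(11, Mul(-2, S)))
Q = Rational(-129, 8) (Q = Mul(129, Pow(-8, -1)) = Mul(129, Rational(-1, 8)) = Rational(-129, 8) ≈ -16.125)
Mul(Add(-489, Function('K')(-21)), Q) = Mul(Add(-489, Add(11, Mul(-2, -21))), Rational(-129, 8)) = Mul(Add(-489, Add(11, 42)), Rational(-129, 8)) = Mul(Add(-489, 53), Rational(-129, 8)) = Mul(-436, Rational(-129, 8)) = Rational(14061, 2)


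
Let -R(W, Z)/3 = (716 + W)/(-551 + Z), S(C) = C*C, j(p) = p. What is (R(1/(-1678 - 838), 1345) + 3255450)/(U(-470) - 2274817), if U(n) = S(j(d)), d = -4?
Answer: -2167806694145/1514793018968 ≈ -1.4311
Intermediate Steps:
S(C) = C²
R(W, Z) = -3*(716 + W)/(-551 + Z)
U(n) = 16 (U(n) = (-4)² = 16)
(R(1/(-1678 - 838), 1345) + 3255450)/(U(-470) - 2274817) = (3*(-716 - 1/(-1678 - 838))/(-551 + 1345) + 3255450)/(16 - 2274817) = (3*(-716 - 1/(-2516))/794 + 3255450)/(-2274801) = (3*(1/794)*(-716 - 1*(-1/2516)) + 3255450)*(-1/2274801) = (3*(1/794)*(-716 + 1/2516) + 3255450)*(-1/2274801) = (3*(1/794)*(-1801455/2516) + 3255450)*(-1/2274801) = (-5404365/1997704 + 3255450)*(-1/2274801) = (6503420082435/1997704)*(-1/2274801) = -2167806694145/1514793018968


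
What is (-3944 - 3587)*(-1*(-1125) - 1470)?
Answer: 2598195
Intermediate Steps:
(-3944 - 3587)*(-1*(-1125) - 1470) = -7531*(1125 - 1470) = -7531*(-345) = 2598195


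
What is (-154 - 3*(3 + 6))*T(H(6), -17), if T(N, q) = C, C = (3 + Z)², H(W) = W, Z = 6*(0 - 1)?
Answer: -1629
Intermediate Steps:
Z = -6 (Z = 6*(-1) = -6)
C = 9 (C = (3 - 6)² = (-3)² = 9)
T(N, q) = 9
(-154 - 3*(3 + 6))*T(H(6), -17) = (-154 - 3*(3 + 6))*9 = (-154 - 3*9)*9 = (-154 - 1*27)*9 = (-154 - 27)*9 = -181*9 = -1629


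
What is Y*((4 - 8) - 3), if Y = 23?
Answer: -161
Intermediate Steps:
Y*((4 - 8) - 3) = 23*((4 - 8) - 3) = 23*(-4 - 3) = 23*(-7) = -161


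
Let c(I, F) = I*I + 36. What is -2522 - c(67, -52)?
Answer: -7047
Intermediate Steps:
c(I, F) = 36 + I**2 (c(I, F) = I**2 + 36 = 36 + I**2)
-2522 - c(67, -52) = -2522 - (36 + 67**2) = -2522 - (36 + 4489) = -2522 - 1*4525 = -2522 - 4525 = -7047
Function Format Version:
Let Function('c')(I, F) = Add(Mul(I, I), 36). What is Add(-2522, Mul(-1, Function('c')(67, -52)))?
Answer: -7047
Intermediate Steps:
Function('c')(I, F) = Add(36, Pow(I, 2)) (Function('c')(I, F) = Add(Pow(I, 2), 36) = Add(36, Pow(I, 2)))
Add(-2522, Mul(-1, Function('c')(67, -52))) = Add(-2522, Mul(-1, Add(36, Pow(67, 2)))) = Add(-2522, Mul(-1, Add(36, 4489))) = Add(-2522, Mul(-1, 4525)) = Add(-2522, -4525) = -7047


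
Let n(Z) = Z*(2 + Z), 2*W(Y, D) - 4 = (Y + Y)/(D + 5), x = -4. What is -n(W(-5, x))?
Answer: -3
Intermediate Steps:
W(Y, D) = 2 + Y/(5 + D) (W(Y, D) = 2 + ((Y + Y)/(D + 5))/2 = 2 + ((2*Y)/(5 + D))/2 = 2 + (2*Y/(5 + D))/2 = 2 + Y/(5 + D))
-n(W(-5, x)) = -(10 - 5 + 2*(-4))/(5 - 4)*(2 + (10 - 5 + 2*(-4))/(5 - 4)) = -(10 - 5 - 8)/1*(2 + (10 - 5 - 8)/1) = -1*(-3)*(2 + 1*(-3)) = -(-3)*(2 - 3) = -(-3)*(-1) = -1*3 = -3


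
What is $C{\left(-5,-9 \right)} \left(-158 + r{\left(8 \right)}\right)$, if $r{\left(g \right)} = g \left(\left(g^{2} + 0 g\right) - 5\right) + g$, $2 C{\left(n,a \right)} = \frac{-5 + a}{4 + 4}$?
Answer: $- \frac{1127}{4} \approx -281.75$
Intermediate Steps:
$C{\left(n,a \right)} = - \frac{5}{16} + \frac{a}{16}$ ($C{\left(n,a \right)} = \frac{\left(-5 + a\right) \frac{1}{4 + 4}}{2} = \frac{\left(-5 + a\right) \frac{1}{8}}{2} = \frac{- \frac{5}{8} + \frac{a}{8}}{2} = - \frac{5}{16} + \frac{a}{16}$)
$r{\left(g \right)} = g + g \left(-5 + g^{2}\right)$ ($r{\left(g \right)} = g \left(\left(g^{2} + 0\right) - 5\right) + g = g \left(g^{2} - 5\right) + g = g \left(-5 + g^{2}\right) + g = g + g \left(-5 + g^{2}\right)$)
$C{\left(-5,-9 \right)} \left(-158 + r{\left(8 \right)}\right) = \left(- \frac{5}{16} + \frac{1}{16} \left(-9\right)\right) \left(-158 + 8 \left(-4 + 8^{2}\right)\right) = \left(- \frac{5}{16} - \frac{9}{16}\right) \left(-158 + 8 \left(-4 + 64\right)\right) = - \frac{7 \left(-158 + 8 \cdot 60\right)}{8} = - \frac{7 \left(-158 + 480\right)}{8} = \left(- \frac{7}{8}\right) 322 = - \frac{1127}{4}$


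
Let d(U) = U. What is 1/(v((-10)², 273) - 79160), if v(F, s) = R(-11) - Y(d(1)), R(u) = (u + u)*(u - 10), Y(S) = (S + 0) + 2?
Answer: -1/78701 ≈ -1.2706e-5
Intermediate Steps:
Y(S) = 2 + S (Y(S) = S + 2 = 2 + S)
R(u) = 2*u*(-10 + u) (R(u) = (2*u)*(-10 + u) = 2*u*(-10 + u))
v(F, s) = 459 (v(F, s) = 2*(-11)*(-10 - 11) - (2 + 1) = 2*(-11)*(-21) - 1*3 = 462 - 3 = 459)
1/(v((-10)², 273) - 79160) = 1/(459 - 79160) = 1/(-78701) = -1/78701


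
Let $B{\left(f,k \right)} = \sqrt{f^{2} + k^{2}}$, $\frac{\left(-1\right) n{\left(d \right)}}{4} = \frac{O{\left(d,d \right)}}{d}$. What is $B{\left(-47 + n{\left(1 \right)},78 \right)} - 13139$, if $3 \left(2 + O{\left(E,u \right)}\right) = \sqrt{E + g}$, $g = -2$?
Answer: $-13139 + \frac{\sqrt{68429 + 936 i}}{3} \approx -13052.0 + 0.59634 i$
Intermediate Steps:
$O{\left(E,u \right)} = -2 + \frac{\sqrt{-2 + E}}{3}$ ($O{\left(E,u \right)} = -2 + \frac{\sqrt{E - 2}}{3} = -2 + \frac{\sqrt{-2 + E}}{3}$)
$n{\left(d \right)} = - \frac{4 \left(-2 + \frac{\sqrt{-2 + d}}{3}\right)}{d}$ ($n{\left(d \right)} = - 4 \frac{-2 + \frac{\sqrt{-2 + d}}{3}}{d} = - \frac{4 \left(-2 + \frac{\sqrt{-2 + d}}{3}\right)}{d}$)
$B{\left(-47 + n{\left(1 \right)},78 \right)} - 13139 = \sqrt{\left(-47 + \frac{4 \left(6 - \sqrt{-2 + 1}\right)}{3 \cdot 1}\right)^{2} + 78^{2}} - 13139 = \sqrt{\left(-47 + \frac{4}{3} \cdot 1 \left(6 - \sqrt{-1}\right)\right)^{2} + 6084} - 13139 = \sqrt{\left(-47 + \frac{4}{3} \cdot 1 \left(6 - i\right)\right)^{2} + 6084} - 13139 = \sqrt{\left(-47 + \left(8 - \frac{4 i}{3}\right)\right)^{2} + 6084} - 13139 = \sqrt{\left(-39 - \frac{4 i}{3}\right)^{2} + 6084} - 13139 = \sqrt{6084 + \left(-39 - \frac{4 i}{3}\right)^{2}} - 13139 = -13139 + \sqrt{6084 + \left(-39 - \frac{4 i}{3}\right)^{2}}$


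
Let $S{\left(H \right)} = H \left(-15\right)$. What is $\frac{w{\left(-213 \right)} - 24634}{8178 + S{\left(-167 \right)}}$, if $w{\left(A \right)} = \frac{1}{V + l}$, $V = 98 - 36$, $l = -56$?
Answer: $- \frac{147803}{64098} \approx -2.3059$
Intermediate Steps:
$S{\left(H \right)} = - 15 H$
$V = 62$
$w{\left(A \right)} = \frac{1}{6}$ ($w{\left(A \right)} = \frac{1}{62 - 56} = \frac{1}{6}$)
$\frac{w{\left(-213 \right)} - 24634}{8178 + S{\left(-167 \right)}} = \frac{\frac{1}{6} - 24634}{8178 - -2505} = - \frac{147803}{6 \left(8178 + 2505\right)} = - \frac{147803}{6 \cdot 10683} = \left(- \frac{147803}{6}\right) \frac{1}{10683} = - \frac{147803}{64098}$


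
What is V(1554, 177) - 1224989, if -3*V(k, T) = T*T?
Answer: -1235432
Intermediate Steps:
V(k, T) = -T**2/3 (V(k, T) = -T*T/3 = -T**2/3)
V(1554, 177) - 1224989 = -1/3*177**2 - 1224989 = -1/3*31329 - 1224989 = -10443 - 1224989 = -1235432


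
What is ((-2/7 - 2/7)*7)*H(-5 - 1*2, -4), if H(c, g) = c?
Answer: 28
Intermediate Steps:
((-2/7 - 2/7)*7)*H(-5 - 1*2, -4) = ((-2/7 - 2/7)*7)*(-5 - 1*2) = ((-2*⅐ - 2*⅐)*7)*(-5 - 2) = ((-2/7 - 2/7)*7)*(-7) = -4/7*7*(-7) = -4*(-7) = 28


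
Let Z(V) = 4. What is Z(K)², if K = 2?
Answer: 16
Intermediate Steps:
Z(K)² = 4² = 16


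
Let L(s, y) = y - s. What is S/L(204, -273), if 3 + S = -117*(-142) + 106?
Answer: -16717/477 ≈ -35.046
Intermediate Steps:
S = 16717 (S = -3 + (-117*(-142) + 106) = -3 + (16614 + 106) = -3 + 16720 = 16717)
S/L(204, -273) = 16717/(-273 - 1*204) = 16717/(-273 - 204) = 16717/(-477) = 16717*(-1/477) = -16717/477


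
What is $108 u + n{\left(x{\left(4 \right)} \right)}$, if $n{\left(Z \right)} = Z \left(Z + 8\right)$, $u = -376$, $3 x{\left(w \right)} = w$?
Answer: $- \frac{365360}{9} \approx -40596.0$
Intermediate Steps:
$x{\left(w \right)} = \frac{w}{3}$
$n{\left(Z \right)} = Z \left(8 + Z\right)$
$108 u + n{\left(x{\left(4 \right)} \right)} = 108 \left(-376\right) + \frac{1}{3} \cdot 4 \left(8 + \frac{1}{3} \cdot 4\right) = -40608 + \frac{4 \left(8 + \frac{4}{3}\right)}{3} = -40608 + \frac{4}{3} \cdot \frac{28}{3} = -40608 + \frac{112}{9} = - \frac{365360}{9}$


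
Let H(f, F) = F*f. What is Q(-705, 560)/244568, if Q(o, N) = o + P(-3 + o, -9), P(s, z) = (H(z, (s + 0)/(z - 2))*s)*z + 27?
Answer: -20304921/1345124 ≈ -15.095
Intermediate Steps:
P(s, z) = 27 + s²*z²/(-2 + z) (P(s, z) = ((((s + 0)/(z - 2))*z)*s)*z + 27 = (((s/(-2 + z))*z)*s)*z + 27 = ((s*z/(-2 + z))*s)*z + 27 = (z*s²/(-2 + z))*z + 27 = s²*z²/(-2 + z) + 27 = 27 + s²*z²/(-2 + z))
Q(o, N) = 27 + o - 81*(-3 + o)²/11 (Q(o, N) = o + (-54 + 27*(-9) + (-3 + o)²*(-9)²)/(-2 - 9) = o + (-54 - 243 + (-3 + o)²*81)/(-11) = o - (-54 - 243 + 81*(-3 + o)²)/11 = o - (-297 + 81*(-3 + o)²)/11 = o + (27 - 81*(-3 + o)²/11) = 27 + o - 81*(-3 + o)²/11)
Q(-705, 560)/244568 = (-432/11 - 81/11*(-705)² + (497/11)*(-705))/244568 = (-432/11 - 81/11*497025 - 350385/11)*(1/244568) = (-432/11 - 40259025/11 - 350385/11)*(1/244568) = -40609842/11*1/244568 = -20304921/1345124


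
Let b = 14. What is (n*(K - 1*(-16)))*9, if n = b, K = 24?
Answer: 5040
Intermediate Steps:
n = 14
(n*(K - 1*(-16)))*9 = (14*(24 - 1*(-16)))*9 = (14*(24 + 16))*9 = (14*40)*9 = 560*9 = 5040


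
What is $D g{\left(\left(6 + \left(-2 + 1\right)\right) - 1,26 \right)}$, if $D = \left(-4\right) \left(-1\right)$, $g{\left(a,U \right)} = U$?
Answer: $104$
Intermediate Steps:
$D = 4$
$D g{\left(\left(6 + \left(-2 + 1\right)\right) - 1,26 \right)} = 4 \cdot 26 = 104$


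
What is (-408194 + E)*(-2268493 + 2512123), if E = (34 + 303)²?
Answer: -71779488750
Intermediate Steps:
E = 113569 (E = 337² = 113569)
(-408194 + E)*(-2268493 + 2512123) = (-408194 + 113569)*(-2268493 + 2512123) = -294625*243630 = -71779488750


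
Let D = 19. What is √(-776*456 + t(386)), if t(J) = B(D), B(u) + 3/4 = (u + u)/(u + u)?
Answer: I*√1415423/2 ≈ 594.86*I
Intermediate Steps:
B(u) = ¼ (B(u) = -¾ + (u + u)/(u + u) = -¾ + (2*u)/((2*u)) = -¾ + (2*u)*(1/(2*u)) = -¾ + 1 = ¼)
t(J) = ¼
√(-776*456 + t(386)) = √(-776*456 + ¼) = √(-353856 + ¼) = √(-1415423/4) = I*√1415423/2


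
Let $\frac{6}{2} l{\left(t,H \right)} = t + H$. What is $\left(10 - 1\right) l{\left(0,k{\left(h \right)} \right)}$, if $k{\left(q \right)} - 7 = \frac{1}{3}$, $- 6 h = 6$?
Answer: $22$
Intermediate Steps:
$h = -1$ ($h = \left(- \frac{1}{6}\right) 6 = -1$)
$k{\left(q \right)} = \frac{22}{3}$ ($k{\left(q \right)} = 7 + \frac{1}{3} = \frac{22}{3}$)
$l{\left(t,H \right)} = \frac{H}{3} + \frac{t}{3}$ ($l{\left(t,H \right)} = \frac{t + H}{3} = \frac{H + t}{3} = \frac{H}{3} + \frac{t}{3}$)
$\left(10 - 1\right) l{\left(0,k{\left(h \right)} \right)} = \left(10 - 1\right) \left(\frac{1}{3} \cdot \frac{22}{3} + \frac{1}{3} \cdot 0\right) = 9 \left(\frac{22}{9} + 0\right) = 9 \cdot \frac{22}{9} = 22$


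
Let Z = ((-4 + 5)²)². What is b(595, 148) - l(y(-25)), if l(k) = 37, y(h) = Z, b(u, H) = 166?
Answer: 129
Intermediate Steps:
Z = 1 (Z = (1²)² = 1² = 1)
y(h) = 1
b(595, 148) - l(y(-25)) = 166 - 1*37 = 166 - 37 = 129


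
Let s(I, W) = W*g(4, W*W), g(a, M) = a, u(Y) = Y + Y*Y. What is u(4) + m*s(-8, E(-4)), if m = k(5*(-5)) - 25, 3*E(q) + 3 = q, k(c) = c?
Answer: 1460/3 ≈ 486.67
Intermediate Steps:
E(q) = -1 + q/3
u(Y) = Y + Y²
s(I, W) = 4*W (s(I, W) = W*4 = 4*W)
m = -50 (m = 5*(-5) - 25 = -25 - 25 = -50)
u(4) + m*s(-8, E(-4)) = 4*(1 + 4) - 200*(-1 + (⅓)*(-4)) = 4*5 - 200*(-1 - 4/3) = 20 - 200*(-7)/3 = 20 - 50*(-28/3) = 20 + 1400/3 = 1460/3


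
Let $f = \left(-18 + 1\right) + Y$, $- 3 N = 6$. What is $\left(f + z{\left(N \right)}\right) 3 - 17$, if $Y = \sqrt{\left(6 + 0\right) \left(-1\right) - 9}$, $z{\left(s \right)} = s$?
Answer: $-74 + 3 i \sqrt{15} \approx -74.0 + 11.619 i$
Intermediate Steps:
$N = -2$ ($N = \left(- \frac{1}{3}\right) 6 = -2$)
$Y = i \sqrt{15}$ ($Y = \sqrt{6 \left(-1\right) - 9} = \sqrt{-6 - 9} = \sqrt{-15} = i \sqrt{15} \approx 3.873 i$)
$f = -17 + i \sqrt{15}$ ($f = \left(-18 + 1\right) + i \sqrt{15} = -17 + i \sqrt{15} \approx -17.0 + 3.873 i$)
$\left(f + z{\left(N \right)}\right) 3 - 17 = \left(\left(-17 + i \sqrt{15}\right) - 2\right) 3 - 17 = \left(-19 + i \sqrt{15}\right) 3 - 17 = \left(-57 + 3 i \sqrt{15}\right) - 17 = -74 + 3 i \sqrt{15}$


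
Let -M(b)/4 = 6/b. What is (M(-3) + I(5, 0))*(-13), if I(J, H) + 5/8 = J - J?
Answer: -767/8 ≈ -95.875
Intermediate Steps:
M(b) = -24/b
I(J, H) = -5/8 (I(J, H) = -5/8 + (J - J) = -5/8 + 0 = -5/8)
(M(-3) + I(5, 0))*(-13) = (-24/(-3) - 5/8)*(-13) = (-24*(-⅓) - 5/8)*(-13) = (8 - 5/8)*(-13) = (59/8)*(-13) = -767/8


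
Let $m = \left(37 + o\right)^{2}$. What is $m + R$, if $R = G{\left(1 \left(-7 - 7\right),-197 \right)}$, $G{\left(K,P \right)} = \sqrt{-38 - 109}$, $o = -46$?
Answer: $81 + 7 i \sqrt{3} \approx 81.0 + 12.124 i$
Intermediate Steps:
$G{\left(K,P \right)} = 7 i \sqrt{3}$ ($G{\left(K,P \right)} = \sqrt{-147} = 7 i \sqrt{3}$)
$R = 7 i \sqrt{3} \approx 12.124 i$
$m = 81$ ($m = \left(37 - 46\right)^{2} = \left(-9\right)^{2} = 81$)
$m + R = 81 + 7 i \sqrt{3}$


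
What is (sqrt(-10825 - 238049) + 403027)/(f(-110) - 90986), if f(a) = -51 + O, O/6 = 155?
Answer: -403027/90107 - I*sqrt(248874)/90107 ≈ -4.4728 - 0.0055364*I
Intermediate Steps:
O = 930 (O = 6*155 = 930)
f(a) = 879 (f(a) = -51 + 930 = 879)
(sqrt(-10825 - 238049) + 403027)/(f(-110) - 90986) = (sqrt(-10825 - 238049) + 403027)/(879 - 90986) = (sqrt(-248874) + 403027)/(-90107) = (I*sqrt(248874) + 403027)*(-1/90107) = (403027 + I*sqrt(248874))*(-1/90107) = -403027/90107 - I*sqrt(248874)/90107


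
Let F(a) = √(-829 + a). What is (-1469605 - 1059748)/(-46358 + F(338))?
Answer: 117255746374/2149064655 + 2529353*I*√491/2149064655 ≈ 54.561 + 0.02608*I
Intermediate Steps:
(-1469605 - 1059748)/(-46358 + F(338)) = (-1469605 - 1059748)/(-46358 + √(-829 + 338)) = -2529353/(-46358 + √(-491)) = -2529353/(-46358 + I*√491)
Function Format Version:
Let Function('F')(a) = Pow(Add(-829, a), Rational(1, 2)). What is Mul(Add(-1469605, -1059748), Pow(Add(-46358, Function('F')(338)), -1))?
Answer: Add(Rational(117255746374, 2149064655), Mul(Rational(2529353, 2149064655), I, Pow(491, Rational(1, 2)))) ≈ Add(54.561, Mul(0.026080, I))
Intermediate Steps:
Mul(Add(-1469605, -1059748), Pow(Add(-46358, Function('F')(338)), -1)) = Mul(Add(-1469605, -1059748), Pow(Add(-46358, Pow(Add(-829, 338), Rational(1, 2))), -1)) = Mul(-2529353, Pow(Add(-46358, Pow(-491, Rational(1, 2))), -1)) = Mul(-2529353, Pow(Add(-46358, Mul(I, Pow(491, Rational(1, 2)))), -1))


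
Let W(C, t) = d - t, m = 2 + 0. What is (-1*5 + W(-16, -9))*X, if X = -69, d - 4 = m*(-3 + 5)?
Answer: -828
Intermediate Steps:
m = 2
d = 8 (d = 4 + 2*(-3 + 5) = 4 + 2*2 = 4 + 4 = 8)
W(C, t) = 8 - t
(-1*5 + W(-16, -9))*X = (-1*5 + (8 - 1*(-9)))*(-69) = (-5 + (8 + 9))*(-69) = (-5 + 17)*(-69) = 12*(-69) = -828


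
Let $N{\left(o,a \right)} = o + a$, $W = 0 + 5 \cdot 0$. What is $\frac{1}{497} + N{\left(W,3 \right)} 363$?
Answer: $\frac{541234}{497} \approx 1089.0$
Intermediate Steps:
$W = 0$ ($W = 0 + 0 = 0$)
$N{\left(o,a \right)} = a + o$
$\frac{1}{497} + N{\left(W,3 \right)} 363 = \frac{1}{497} + \left(3 + 0\right) 363 = \frac{1}{497} + 3 \cdot 363 = \frac{1}{497} + 1089 = \frac{541234}{497}$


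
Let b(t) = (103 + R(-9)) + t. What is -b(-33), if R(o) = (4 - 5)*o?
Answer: -79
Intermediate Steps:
R(o) = -o
b(t) = 112 + t (b(t) = (103 - 1*(-9)) + t = (103 + 9) + t = 112 + t)
-b(-33) = -(112 - 33) = -1*79 = -79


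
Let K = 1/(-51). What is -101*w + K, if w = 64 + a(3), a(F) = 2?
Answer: -339967/51 ≈ -6666.0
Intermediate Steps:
K = -1/51 ≈ -0.019608
w = 66 (w = 64 + 2 = 66)
-101*w + K = -101*66 - 1/51 = -6666 - 1/51 = -339967/51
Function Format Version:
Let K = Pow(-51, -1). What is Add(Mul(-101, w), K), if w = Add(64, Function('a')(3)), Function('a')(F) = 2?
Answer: Rational(-339967, 51) ≈ -6666.0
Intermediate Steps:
K = Rational(-1, 51) ≈ -0.019608
w = 66 (w = Add(64, 2) = 66)
Add(Mul(-101, w), K) = Add(Mul(-101, 66), Rational(-1, 51)) = Add(-6666, Rational(-1, 51)) = Rational(-339967, 51)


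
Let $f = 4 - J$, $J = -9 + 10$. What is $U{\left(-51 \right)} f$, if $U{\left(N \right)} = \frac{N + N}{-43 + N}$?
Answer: $\frac{153}{47} \approx 3.2553$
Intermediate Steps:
$J = 1$
$U{\left(N \right)} = \frac{2 N}{-43 + N}$
$f = 3$ ($f = 4 - 1 = 3$)
$U{\left(-51 \right)} f = 2 \left(-51\right) \frac{1}{-43 - 51} \cdot 3 = 2 \left(-51\right) \frac{1}{-94} \cdot 3 = 2 \left(-51\right) \left(- \frac{1}{94}\right) 3 = \frac{51}{47} \cdot 3 = \frac{153}{47}$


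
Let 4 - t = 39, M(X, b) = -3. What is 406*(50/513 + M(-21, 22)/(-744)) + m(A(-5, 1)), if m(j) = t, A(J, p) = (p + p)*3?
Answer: 394919/63612 ≈ 6.2082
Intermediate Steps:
A(J, p) = 6*p (A(J, p) = (2*p)*3 = 6*p)
t = -35 (t = 4 - 1*39 = 4 - 39 = -35)
m(j) = -35
406*(50/513 + M(-21, 22)/(-744)) + m(A(-5, 1)) = 406*(50/513 - 3/(-744)) - 35 = 406*(50*(1/513) - 3*(-1/744)) - 35 = 406*(50/513 + 1/248) - 35 = 406*(12913/127224) - 35 = 2621339/63612 - 35 = 394919/63612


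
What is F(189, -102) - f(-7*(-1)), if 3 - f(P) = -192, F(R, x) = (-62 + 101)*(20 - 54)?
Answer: -1521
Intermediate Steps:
F(R, x) = -1326 (F(R, x) = 39*(-34) = -1326)
f(P) = 195 (f(P) = 3 - 1*(-192) = 3 + 192 = 195)
F(189, -102) - f(-7*(-1)) = -1326 - 1*195 = -1326 - 195 = -1521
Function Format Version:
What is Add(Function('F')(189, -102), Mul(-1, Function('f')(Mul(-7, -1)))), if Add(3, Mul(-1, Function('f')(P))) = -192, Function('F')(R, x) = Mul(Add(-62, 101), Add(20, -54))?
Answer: -1521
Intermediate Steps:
Function('F')(R, x) = -1326 (Function('F')(R, x) = Mul(39, -34) = -1326)
Function('f')(P) = 195 (Function('f')(P) = Add(3, Mul(-1, -192)) = Add(3, 192) = 195)
Add(Function('F')(189, -102), Mul(-1, Function('f')(Mul(-7, -1)))) = Add(-1326, Mul(-1, 195)) = Add(-1326, -195) = -1521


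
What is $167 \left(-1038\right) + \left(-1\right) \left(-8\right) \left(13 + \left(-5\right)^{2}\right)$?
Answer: $-173042$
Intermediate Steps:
$167 \left(-1038\right) + \left(-1\right) \left(-8\right) \left(13 + \left(-5\right)^{2}\right) = -173346 + 8 \left(13 + 25\right) = -173346 + 8 \cdot 38 = -173346 + 304 = -173042$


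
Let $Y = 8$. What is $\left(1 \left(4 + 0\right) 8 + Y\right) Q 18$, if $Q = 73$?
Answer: $52560$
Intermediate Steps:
$\left(1 \left(4 + 0\right) 8 + Y\right) Q 18 = \left(1 \left(4 + 0\right) 8 + 8\right) 73 \cdot 18 = \left(1 \cdot 4 \cdot 8 + 8\right) 1314 = \left(4 \cdot 8 + 8\right) 1314 = \left(32 + 8\right) 1314 = 40 \cdot 1314 = 52560$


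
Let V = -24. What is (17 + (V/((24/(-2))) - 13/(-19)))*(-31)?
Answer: -11594/19 ≈ -610.21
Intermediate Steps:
(17 + (V/((24/(-2))) - 13/(-19)))*(-31) = (17 + (-24/(24/(-2)) - 13/(-19)))*(-31) = (17 + (-24/(24*(-½)) - 13*(-1/19)))*(-31) = (17 + (-24/(-12) + 13/19))*(-31) = (17 + (-24*(-1/12) + 13/19))*(-31) = (17 + (2 + 13/19))*(-31) = (17 + 51/19)*(-31) = (374/19)*(-31) = -11594/19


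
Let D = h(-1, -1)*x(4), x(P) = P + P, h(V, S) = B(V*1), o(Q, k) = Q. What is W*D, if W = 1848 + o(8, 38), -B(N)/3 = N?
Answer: 44544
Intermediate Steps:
B(N) = -3*N
h(V, S) = -3*V
x(P) = 2*P
W = 1856 (W = 1848 + 8 = 1856)
D = 24 (D = (-3*(-1))*(2*4) = 3*8 = 24)
W*D = 1856*24 = 44544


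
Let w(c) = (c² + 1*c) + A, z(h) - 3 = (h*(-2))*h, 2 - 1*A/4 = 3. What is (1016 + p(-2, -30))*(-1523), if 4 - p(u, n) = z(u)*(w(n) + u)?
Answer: -8132820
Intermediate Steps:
A = -4 (A = 8 - 4*3 = 8 - 12 = -4)
z(h) = 3 - 2*h² (z(h) = 3 + (h*(-2))*h = 3 + (-2*h)*h = 3 - 2*h²)
w(c) = -4 + c + c² (w(c) = (c² + 1*c) - 4 = (c² + c) - 4 = (c + c²) - 4 = -4 + c + c²)
p(u, n) = 4 - (3 - 2*u²)*(-4 + n + u + n²) (p(u, n) = 4 - (3 - 2*u²)*((-4 + n + n²) + u) = 4 - (3 - 2*u²)*(-4 + n + u + n²))
(1016 + p(-2, -30))*(-1523) = (1016 + (4 - 2*(-3 + 2*(-2)²) + (-3 + 2*(-2)²)*(-4 - 30 + (-30)²)))*(-1523) = (1016 + (4 - 2*(-3 + 2*4) + (-3 + 2*4)*(-4 - 30 + 900)))*(-1523) = (1016 + (4 - 2*(-3 + 8) + (-3 + 8)*866))*(-1523) = (1016 + (4 - 2*5 + 5*866))*(-1523) = (1016 + (4 - 10 + 4330))*(-1523) = (1016 + 4324)*(-1523) = 5340*(-1523) = -8132820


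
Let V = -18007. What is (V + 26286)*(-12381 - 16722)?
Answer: -240943737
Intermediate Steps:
(V + 26286)*(-12381 - 16722) = (-18007 + 26286)*(-12381 - 16722) = 8279*(-29103) = -240943737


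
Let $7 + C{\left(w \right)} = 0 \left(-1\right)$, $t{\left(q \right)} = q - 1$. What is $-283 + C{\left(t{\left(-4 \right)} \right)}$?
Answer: $-290$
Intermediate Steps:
$t{\left(q \right)} = -1 + q$ ($t{\left(q \right)} = q - 1 = -1 + q$)
$C{\left(w \right)} = -7$ ($C{\left(w \right)} = -7 + 0 \left(-1\right) = -7 + 0 = -7$)
$-283 + C{\left(t{\left(-4 \right)} \right)} = -283 - 7 = -290$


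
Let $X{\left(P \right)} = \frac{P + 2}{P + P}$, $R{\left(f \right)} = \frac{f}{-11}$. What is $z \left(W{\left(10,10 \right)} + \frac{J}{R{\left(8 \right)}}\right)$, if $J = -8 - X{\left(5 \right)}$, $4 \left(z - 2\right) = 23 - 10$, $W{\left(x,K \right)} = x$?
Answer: $\frac{36897}{320} \approx 115.3$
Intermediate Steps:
$R{\left(f \right)} = - \frac{f}{11}$ ($R{\left(f \right)} = f \left(- \frac{1}{11}\right) = - \frac{f}{11}$)
$X{\left(P \right)} = \frac{2 + P}{2 P}$
$z = \frac{21}{4}$ ($z = 2 + \frac{23 - 10}{4} = 2 + \frac{1}{4} \cdot 13 = 2 + \frac{13}{4} = \frac{21}{4} \approx 5.25$)
$J = - \frac{87}{10}$ ($J = -8 - \frac{2 + 5}{2 \cdot 5} = -8 - \frac{1}{2} \cdot \frac{1}{5} \cdot 7 = -8 - \frac{7}{10} = - \frac{87}{10} \approx -8.7$)
$z \left(W{\left(10,10 \right)} + \frac{J}{R{\left(8 \right)}}\right) = \frac{21 \left(10 - \frac{87}{10 \left(\left(- \frac{1}{11}\right) 8\right)}\right)}{4} = \frac{21 \left(10 - \frac{87}{10 \left(- \frac{8}{11}\right)}\right)}{4} = \frac{21 \left(10 - - \frac{957}{80}\right)}{4} = \frac{21 \left(10 + \frac{957}{80}\right)}{4} = \frac{21}{4} \cdot \frac{1757}{80} = \frac{36897}{320}$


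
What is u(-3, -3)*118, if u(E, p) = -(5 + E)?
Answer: -236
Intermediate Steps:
u(E, p) = -5 - E
u(-3, -3)*118 = (-5 - 1*(-3))*118 = (-5 + 3)*118 = -2*118 = -236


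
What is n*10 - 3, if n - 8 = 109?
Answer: 1167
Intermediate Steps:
n = 117 (n = 8 + 109 = 117)
n*10 - 3 = 117*10 - 3 = 1170 - 3 = 1167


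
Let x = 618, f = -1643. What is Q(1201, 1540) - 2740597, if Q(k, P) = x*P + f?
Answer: -1790520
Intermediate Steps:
Q(k, P) = -1643 + 618*P (Q(k, P) = 618*P - 1643 = -1643 + 618*P)
Q(1201, 1540) - 2740597 = (-1643 + 618*1540) - 2740597 = (-1643 + 951720) - 2740597 = 950077 - 2740597 = -1790520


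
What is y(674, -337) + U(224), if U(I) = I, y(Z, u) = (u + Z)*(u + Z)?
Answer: 113793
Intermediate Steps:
y(Z, u) = (Z + u)**2 (y(Z, u) = (Z + u)*(Z + u) = (Z + u)**2)
y(674, -337) + U(224) = (674 - 337)**2 + 224 = 337**2 + 224 = 113569 + 224 = 113793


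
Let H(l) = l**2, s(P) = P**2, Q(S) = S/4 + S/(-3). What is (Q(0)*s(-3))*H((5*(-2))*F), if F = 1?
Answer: 0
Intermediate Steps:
Q(S) = -S/12 (Q(S) = S*(1/4) + S*(-1/3) = S/4 - S/3 = -S/12)
(Q(0)*s(-3))*H((5*(-2))*F) = (-1/12*0*(-3)**2)*((5*(-2))*1)**2 = (0*9)*(-10*1)**2 = 0*(-10)**2 = 0*100 = 0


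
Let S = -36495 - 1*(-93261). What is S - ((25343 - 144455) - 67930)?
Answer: 243808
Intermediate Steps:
S = 56766 (S = -36495 + 93261 = 56766)
S - ((25343 - 144455) - 67930) = 56766 - ((25343 - 144455) - 67930) = 56766 - (-119112 - 67930) = 56766 - 1*(-187042) = 56766 + 187042 = 243808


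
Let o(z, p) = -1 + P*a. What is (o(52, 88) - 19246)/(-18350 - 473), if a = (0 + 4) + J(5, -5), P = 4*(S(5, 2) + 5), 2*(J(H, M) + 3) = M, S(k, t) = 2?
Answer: 19289/18823 ≈ 1.0248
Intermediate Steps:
J(H, M) = -3 + M/2
P = 28 (P = 4*(2 + 5) = 4*7 = 28)
a = -3/2 (a = (0 + 4) + (-3 + (½)*(-5)) = 4 + (-3 - 5/2) = 4 - 11/2 = -3/2 ≈ -1.5000)
o(z, p) = -43 (o(z, p) = -1 + 28*(-3/2) = -1 - 42 = -43)
(o(52, 88) - 19246)/(-18350 - 473) = (-43 - 19246)/(-18350 - 473) = -19289/(-18823) = -19289*(-1/18823) = 19289/18823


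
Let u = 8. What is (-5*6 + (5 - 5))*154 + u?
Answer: -4612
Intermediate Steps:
(-5*6 + (5 - 5))*154 + u = (-5*6 + (5 - 5))*154 + 8 = (-30 + 0)*154 + 8 = -30*154 + 8 = -4620 + 8 = -4612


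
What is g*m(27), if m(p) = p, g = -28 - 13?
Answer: -1107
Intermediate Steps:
g = -41
g*m(27) = -41*27 = -1107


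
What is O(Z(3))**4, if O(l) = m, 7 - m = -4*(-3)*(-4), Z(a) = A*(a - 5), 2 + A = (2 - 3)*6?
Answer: 9150625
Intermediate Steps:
A = -8 (A = -2 + (2 - 3)*6 = -2 - 1*6 = -2 - 6 = -8)
Z(a) = 40 - 8*a (Z(a) = -8*(a - 5) = -8*(-5 + a) = 40 - 8*a)
m = 55 (m = 7 - (-4*(-3))*(-4) = 7 - 12*(-4) = 7 - 1*(-48) = 7 + 48 = 55)
O(l) = 55
O(Z(3))**4 = 55**4 = 9150625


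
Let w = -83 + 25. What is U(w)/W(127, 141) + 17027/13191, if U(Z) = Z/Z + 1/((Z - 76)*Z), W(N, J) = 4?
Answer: 631869019/410081808 ≈ 1.5408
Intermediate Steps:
w = -58
U(Z) = 1 + 1/(Z*(-76 + Z)) (U(Z) = 1 + 1/((-76 + Z)*Z) = 1 + 1/(Z*(-76 + Z)))
U(w)/W(127, 141) + 17027/13191 = ((1 + (-58)² - 76*(-58))/((-58)*(-76 - 58)))/4 + 17027/13191 = -1/58*(1 + 3364 + 4408)/(-134)*(¼) + 17027*(1/13191) = -1/58*(-1/134)*7773*(¼) + 17027/13191 = (7773/7772)*(¼) + 17027/13191 = 7773/31088 + 17027/13191 = 631869019/410081808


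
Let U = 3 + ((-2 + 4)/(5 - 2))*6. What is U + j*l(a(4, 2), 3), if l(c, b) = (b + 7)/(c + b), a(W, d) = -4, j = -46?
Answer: 467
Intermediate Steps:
U = 7 (U = 3 + (2/3)*6 = 3 + 4 = 7)
l(c, b) = (7 + b)/(b + c)
U + j*l(a(4, 2), 3) = 7 - 46*(7 + 3)/(3 - 4) = 7 - 46*10/(-1) = 7 - (-46)*10 = 7 - 46*(-10) = 7 + 460 = 467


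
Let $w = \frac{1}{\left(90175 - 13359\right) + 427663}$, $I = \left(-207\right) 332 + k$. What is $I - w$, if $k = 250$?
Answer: $- \frac{34543695047}{504479} \approx -68474.0$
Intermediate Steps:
$I = -68474$ ($I = \left(-207\right) 332 + 250 = -68724 + 250 = -68474$)
$w = \frac{1}{504479}$ ($w = \frac{1}{\left(90175 - 13359\right) + 427663} = \frac{1}{76816 + 427663} = \frac{1}{504479} \approx 1.9822 \cdot 10^{-6}$)
$I - w = -68474 - \frac{1}{504479} = - \frac{34543695047}{504479}$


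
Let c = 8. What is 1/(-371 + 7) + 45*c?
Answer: 131039/364 ≈ 360.00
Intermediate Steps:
1/(-371 + 7) + 45*c = 1/(-371 + 7) + 45*8 = 1/(-364) + 360 = -1/364 + 360 = 131039/364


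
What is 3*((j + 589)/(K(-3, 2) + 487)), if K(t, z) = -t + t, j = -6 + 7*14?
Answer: 2043/487 ≈ 4.1951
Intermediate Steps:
j = 92 (j = -6 + 98 = 92)
K(t, z) = 0
3*((j + 589)/(K(-3, 2) + 487)) = 3*((92 + 589)/(0 + 487)) = 3*(681/487) = 2043/487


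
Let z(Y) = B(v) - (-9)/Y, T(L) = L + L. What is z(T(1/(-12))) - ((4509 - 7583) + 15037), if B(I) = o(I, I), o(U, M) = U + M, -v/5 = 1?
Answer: -12027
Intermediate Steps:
v = -5 (v = -5*1 = -5)
o(U, M) = M + U
B(I) = 2*I (B(I) = I + I = 2*I)
T(L) = 2*L
z(Y) = -10 + 9/Y (z(Y) = 2*(-5) - (-9)/Y = -10 + 9/Y)
z(T(1/(-12))) - ((4509 - 7583) + 15037) = (-10 + 9/((2/(-12)))) - ((4509 - 7583) + 15037) = (-10 + 9/((2*(-1/12)))) - (-3074 + 15037) = (-10 + 9/(-⅙)) - 1*11963 = (-10 + 9*(-6)) - 11963 = (-10 - 54) - 11963 = -64 - 11963 = -12027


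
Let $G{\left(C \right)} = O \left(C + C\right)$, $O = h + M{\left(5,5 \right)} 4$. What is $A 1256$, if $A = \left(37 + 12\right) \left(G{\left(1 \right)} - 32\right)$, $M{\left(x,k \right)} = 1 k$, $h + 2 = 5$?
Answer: $861616$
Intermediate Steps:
$h = 3$ ($h = -2 + 5 = 3$)
$M{\left(x,k \right)} = k$
$O = 23$ ($O = 3 + 5 \cdot 4 = 3 + 20 = 23$)
$G{\left(C \right)} = 46 C$ ($G{\left(C \right)} = 23 \left(C + C\right) = 23 \cdot 2 C = 46 C$)
$A = 686$ ($A = \left(37 + 12\right) \left(46 \cdot 1 - 32\right) = 49 \left(46 - 32\right) = 49 \cdot 14 = 686$)
$A 1256 = 686 \cdot 1256 = 861616$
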